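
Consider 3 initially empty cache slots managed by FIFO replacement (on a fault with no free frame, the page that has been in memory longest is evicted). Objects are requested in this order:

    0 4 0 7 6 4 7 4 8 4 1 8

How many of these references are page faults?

7

0: fault, frames {0}
4: fault, frames {0,4}
0: hit
7: fault, frames {0,4,7}
6: fault, evict 0, frames {4,7,6}
4: hit
7: hit
4: hit
8: fault, evict 4, frames {7,6,8}
4: fault, evict 7, frames {6,8,4}
1: fault, evict 6, frames {8,4,1}
8: hit
Page faults: 7.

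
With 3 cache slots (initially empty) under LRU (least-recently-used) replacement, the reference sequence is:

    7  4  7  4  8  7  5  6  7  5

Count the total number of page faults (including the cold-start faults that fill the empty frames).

5

7 → fault, frames (7)
4 → fault, frames (7 4)
7 → hit
4 → hit
8 → fault, frames (7 4 8)
7 → hit
5 → fault, evict 4, frames (8 7 5)
6 → fault, evict 8, frames (7 5 6)
7 → hit
5 → hit
Page faults: 5.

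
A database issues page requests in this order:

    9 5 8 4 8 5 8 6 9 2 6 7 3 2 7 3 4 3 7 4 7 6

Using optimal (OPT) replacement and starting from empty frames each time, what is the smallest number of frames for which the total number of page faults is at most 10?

4

f=1: 22 faults
f=2: 14 faults
f=3: 11 faults
f=4: 9 faults
f=5: 8 faults
f=6: 8 faults
f=7: 8 faults
f=8: 8 faults
Smallest f with faults ≤ 10 is 4.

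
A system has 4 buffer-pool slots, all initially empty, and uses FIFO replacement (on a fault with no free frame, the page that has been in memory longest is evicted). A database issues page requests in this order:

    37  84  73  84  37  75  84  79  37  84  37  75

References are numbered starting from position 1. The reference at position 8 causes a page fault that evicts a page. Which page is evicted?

pos 1: 37 → fault, frames [37]
pos 2: 84 → fault, frames [37, 84]
pos 3: 73 → fault, frames [37, 84, 73]
pos 4: 84 → hit
pos 5: 37 → hit
pos 6: 75 → fault, frames [37, 84, 73, 75]
pos 7: 84 → hit
pos 8: 79 → fault, evict 37, frames [84, 73, 75, 79]
At position 8, page 37 is evicted.

37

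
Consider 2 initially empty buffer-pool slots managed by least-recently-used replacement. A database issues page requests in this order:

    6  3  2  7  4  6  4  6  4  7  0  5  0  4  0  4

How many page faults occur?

10

6 → miss, frames {6}
3 → miss, frames {6,3}
2 → miss, evict 6, frames {3,2}
7 → miss, evict 3, frames {2,7}
4 → miss, evict 2, frames {7,4}
6 → miss, evict 7, frames {4,6}
4 → hit
6 → hit
4 → hit
7 → miss, evict 6, frames {4,7}
0 → miss, evict 4, frames {7,0}
5 → miss, evict 7, frames {0,5}
0 → hit
4 → miss, evict 5, frames {0,4}
0 → hit
4 → hit
Page faults: 10.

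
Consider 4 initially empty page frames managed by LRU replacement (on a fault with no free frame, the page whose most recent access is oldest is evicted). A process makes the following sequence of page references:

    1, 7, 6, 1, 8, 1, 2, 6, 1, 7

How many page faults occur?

6

1 -> fault, frames [1]
7 -> fault, frames [1, 7]
6 -> fault, frames [1, 7, 6]
1 -> hit
8 -> fault, frames [7, 6, 1, 8]
1 -> hit
2 -> fault, evict 7, frames [6, 8, 1, 2]
6 -> hit
1 -> hit
7 -> fault, evict 8, frames [2, 6, 1, 7]
Page faults: 6.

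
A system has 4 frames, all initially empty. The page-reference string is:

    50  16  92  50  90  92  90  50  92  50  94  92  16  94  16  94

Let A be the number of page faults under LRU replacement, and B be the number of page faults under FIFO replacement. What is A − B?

1

Under LRU: F F F . F . . . . . F . F . . . → 6 faults.
Under FIFO: F F F . F . . . . . F . . . . . → 5 faults.
A − B = 6 − 5 = 1.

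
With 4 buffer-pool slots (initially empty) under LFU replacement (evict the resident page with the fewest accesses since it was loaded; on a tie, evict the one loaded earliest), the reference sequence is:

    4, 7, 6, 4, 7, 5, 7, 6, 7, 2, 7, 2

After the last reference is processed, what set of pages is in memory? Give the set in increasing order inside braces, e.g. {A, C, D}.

4 → fault, frames {4}
7 → fault, frames {4,7}
6 → fault, frames {4,7,6}
4 → hit
7 → hit
5 → fault, frames {4,7,6,5}
7 → hit
6 → hit
7 → hit
2 → fault, evict 5, frames {4,7,6,2}
7 → hit
2 → hit

{2, 4, 6, 7}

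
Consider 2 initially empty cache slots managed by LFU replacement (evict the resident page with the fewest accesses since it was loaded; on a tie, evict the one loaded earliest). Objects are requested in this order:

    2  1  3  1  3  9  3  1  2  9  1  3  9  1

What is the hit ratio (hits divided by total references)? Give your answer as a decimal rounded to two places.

0.29

2: miss, frames [2]
1: miss, frames [2, 1]
3: miss, evict 2, frames [1, 3]
1: hit
3: hit
9: miss, evict 1, frames [3, 9]
3: hit
1: miss, evict 9, frames [3, 1]
2: miss, evict 1, frames [3, 2]
9: miss, evict 2, frames [3, 9]
1: miss, evict 9, frames [3, 1]
3: hit
9: miss, evict 1, frames [3, 9]
1: miss, evict 9, frames [3, 1]
Hits: 4 of 14 references → 4/14 = 0.2857.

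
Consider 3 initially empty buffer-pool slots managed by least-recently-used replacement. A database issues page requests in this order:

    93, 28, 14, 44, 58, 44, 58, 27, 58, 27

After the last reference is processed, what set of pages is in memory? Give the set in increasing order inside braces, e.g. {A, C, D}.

93: miss, frames {93}
28: miss, frames {93,28}
14: miss, frames {93,28,14}
44: miss, evict 93, frames {28,14,44}
58: miss, evict 28, frames {14,44,58}
44: hit
58: hit
27: miss, evict 14, frames {44,58,27}
58: hit
27: hit

{27, 44, 58}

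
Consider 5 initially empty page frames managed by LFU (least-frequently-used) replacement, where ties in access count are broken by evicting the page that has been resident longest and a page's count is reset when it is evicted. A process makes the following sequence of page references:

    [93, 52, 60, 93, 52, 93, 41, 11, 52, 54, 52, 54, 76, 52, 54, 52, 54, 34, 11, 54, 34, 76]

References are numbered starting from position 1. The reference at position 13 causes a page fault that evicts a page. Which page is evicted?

41

pos 1: 93: miss, frames {93}
pos 2: 52: miss, frames {93,52}
pos 3: 60: miss, frames {93,52,60}
pos 4: 93: hit
pos 5: 52: hit
pos 6: 93: hit
pos 7: 41: miss, frames {93,52,60,41}
pos 8: 11: miss, frames {93,52,60,41,11}
pos 9: 52: hit
pos 10: 54: miss, evict 60, frames {93,52,41,11,54}
pos 11: 52: hit
pos 12: 54: hit
pos 13: 76: miss, evict 41, frames {93,52,11,54,76}
At position 13, page 41 is evicted.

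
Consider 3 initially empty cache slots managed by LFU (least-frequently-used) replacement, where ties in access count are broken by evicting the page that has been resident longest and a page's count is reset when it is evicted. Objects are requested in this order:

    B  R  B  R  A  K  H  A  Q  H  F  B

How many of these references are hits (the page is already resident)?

3

B -> fault, frames [B]
R -> fault, frames [B, R]
B -> hit
R -> hit
A -> fault, frames [B, R, A]
K -> fault, evict A, frames [B, R, K]
H -> fault, evict K, frames [B, R, H]
A -> fault, evict H, frames [B, R, A]
Q -> fault, evict A, frames [B, R, Q]
H -> fault, evict Q, frames [B, R, H]
F -> fault, evict H, frames [B, R, F]
B -> hit
Hits: 3.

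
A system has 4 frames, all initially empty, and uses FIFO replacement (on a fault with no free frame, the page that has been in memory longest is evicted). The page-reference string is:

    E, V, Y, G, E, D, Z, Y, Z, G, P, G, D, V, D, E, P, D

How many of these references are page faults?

E -> fault, frames (E)
V -> fault, frames (E V)
Y -> fault, frames (E V Y)
G -> fault, frames (E V Y G)
E -> hit
D -> fault, evict E, frames (V Y G D)
Z -> fault, evict V, frames (Y G D Z)
Y -> hit
Z -> hit
G -> hit
P -> fault, evict Y, frames (G D Z P)
G -> hit
D -> hit
V -> fault, evict G, frames (D Z P V)
D -> hit
E -> fault, evict D, frames (Z P V E)
P -> hit
D -> fault, evict Z, frames (P V E D)
Page faults: 10.

10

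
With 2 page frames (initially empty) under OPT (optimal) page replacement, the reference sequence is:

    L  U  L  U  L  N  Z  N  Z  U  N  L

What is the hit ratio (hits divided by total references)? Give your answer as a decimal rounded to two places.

0.50

L: fault, frames (L)
U: fault, frames (L U)
L: hit
U: hit
L: hit
N: fault, evict L, frames (U N)
Z: fault, evict U, frames (N Z)
N: hit
Z: hit
U: fault, evict Z, frames (N U)
N: hit
L: fault, evict U, frames (N L)
Hits: 6 of 12 references → 6/12 = 0.5000.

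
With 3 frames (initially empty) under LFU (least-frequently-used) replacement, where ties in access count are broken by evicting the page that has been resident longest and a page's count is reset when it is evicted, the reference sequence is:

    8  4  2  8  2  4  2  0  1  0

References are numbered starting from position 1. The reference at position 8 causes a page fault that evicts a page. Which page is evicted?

8

pos 1: 8 → fault, frames (8)
pos 2: 4 → fault, frames (8 4)
pos 3: 2 → fault, frames (8 4 2)
pos 4: 8 → hit
pos 5: 2 → hit
pos 6: 4 → hit
pos 7: 2 → hit
pos 8: 0 → fault, evict 8, frames (4 2 0)
At position 8, page 8 is evicted.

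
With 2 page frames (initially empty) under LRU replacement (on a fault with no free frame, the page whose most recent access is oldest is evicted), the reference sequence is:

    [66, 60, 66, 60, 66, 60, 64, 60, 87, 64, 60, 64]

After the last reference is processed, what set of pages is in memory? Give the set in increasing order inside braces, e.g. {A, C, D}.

66 → miss, frames {66}
60 → miss, frames {66,60}
66 → hit
60 → hit
66 → hit
60 → hit
64 → miss, evict 66, frames {60,64}
60 → hit
87 → miss, evict 64, frames {60,87}
64 → miss, evict 60, frames {87,64}
60 → miss, evict 87, frames {64,60}
64 → hit

{60, 64}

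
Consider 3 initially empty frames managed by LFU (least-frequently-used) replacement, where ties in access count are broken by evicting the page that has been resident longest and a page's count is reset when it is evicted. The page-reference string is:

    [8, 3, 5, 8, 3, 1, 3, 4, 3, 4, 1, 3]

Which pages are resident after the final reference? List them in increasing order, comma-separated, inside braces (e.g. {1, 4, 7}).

{1, 3, 4}

8 → miss, frames {8}
3 → miss, frames {8,3}
5 → miss, frames {8,3,5}
8 → hit
3 → hit
1 → miss, evict 5, frames {8,3,1}
3 → hit
4 → miss, evict 1, frames {8,3,4}
3 → hit
4 → hit
1 → miss, evict 8, frames {3,4,1}
3 → hit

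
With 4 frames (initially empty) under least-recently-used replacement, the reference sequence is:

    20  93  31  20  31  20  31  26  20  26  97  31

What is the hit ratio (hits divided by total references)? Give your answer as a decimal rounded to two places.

0.58

20 -> fault, frames [20]
93 -> fault, frames [20, 93]
31 -> fault, frames [20, 93, 31]
20 -> hit
31 -> hit
20 -> hit
31 -> hit
26 -> fault, frames [93, 20, 31, 26]
20 -> hit
26 -> hit
97 -> fault, evict 93, frames [31, 20, 26, 97]
31 -> hit
Hits: 7 of 12 references → 7/12 = 0.5833.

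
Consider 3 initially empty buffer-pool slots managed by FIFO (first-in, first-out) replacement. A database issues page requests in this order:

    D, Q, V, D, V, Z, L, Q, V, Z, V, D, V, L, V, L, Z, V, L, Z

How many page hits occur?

D -> fault, frames {D}
Q -> fault, frames {D,Q}
V -> fault, frames {D,Q,V}
D -> hit
V -> hit
Z -> fault, evict D, frames {Q,V,Z}
L -> fault, evict Q, frames {V,Z,L}
Q -> fault, evict V, frames {Z,L,Q}
V -> fault, evict Z, frames {L,Q,V}
Z -> fault, evict L, frames {Q,V,Z}
V -> hit
D -> fault, evict Q, frames {V,Z,D}
V -> hit
L -> fault, evict V, frames {Z,D,L}
V -> fault, evict Z, frames {D,L,V}
L -> hit
Z -> fault, evict D, frames {L,V,Z}
V -> hit
L -> hit
Z -> hit
Hits: 8.

8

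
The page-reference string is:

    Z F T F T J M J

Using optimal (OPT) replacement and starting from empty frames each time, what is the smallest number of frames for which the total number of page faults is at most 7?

2

f=1: 8 faults
f=2: 5 faults
f=3: 5 faults
f=4: 5 faults
f=5: 5 faults
Smallest f with faults ≤ 7 is 2.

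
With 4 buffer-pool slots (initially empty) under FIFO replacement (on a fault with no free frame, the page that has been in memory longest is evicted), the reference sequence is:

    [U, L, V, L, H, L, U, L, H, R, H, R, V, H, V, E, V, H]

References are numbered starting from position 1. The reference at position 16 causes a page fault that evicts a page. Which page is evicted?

pos 1: U: fault, frames (U)
pos 2: L: fault, frames (U L)
pos 3: V: fault, frames (U L V)
pos 4: L: hit
pos 5: H: fault, frames (U L V H)
pos 6: L: hit
pos 7: U: hit
pos 8: L: hit
pos 9: H: hit
pos 10: R: fault, evict U, frames (L V H R)
pos 11: H: hit
pos 12: R: hit
pos 13: V: hit
pos 14: H: hit
pos 15: V: hit
pos 16: E: fault, evict L, frames (V H R E)
At position 16, page L is evicted.

L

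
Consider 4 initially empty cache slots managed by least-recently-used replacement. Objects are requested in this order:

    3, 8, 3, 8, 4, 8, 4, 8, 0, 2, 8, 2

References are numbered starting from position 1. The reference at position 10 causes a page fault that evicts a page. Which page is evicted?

3

pos 1: 3 -> fault, frames [3]
pos 2: 8 -> fault, frames [3, 8]
pos 3: 3 -> hit
pos 4: 8 -> hit
pos 5: 4 -> fault, frames [3, 8, 4]
pos 6: 8 -> hit
pos 7: 4 -> hit
pos 8: 8 -> hit
pos 9: 0 -> fault, frames [3, 4, 8, 0]
pos 10: 2 -> fault, evict 3, frames [4, 8, 0, 2]
At position 10, page 3 is evicted.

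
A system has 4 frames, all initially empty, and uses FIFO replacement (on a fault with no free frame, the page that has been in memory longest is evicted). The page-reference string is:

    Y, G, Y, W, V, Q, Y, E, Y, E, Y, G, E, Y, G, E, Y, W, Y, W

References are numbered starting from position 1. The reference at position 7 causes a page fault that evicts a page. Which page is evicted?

G

pos 1: Y -> miss, frames {Y}
pos 2: G -> miss, frames {Y,G}
pos 3: Y -> hit
pos 4: W -> miss, frames {Y,G,W}
pos 5: V -> miss, frames {Y,G,W,V}
pos 6: Q -> miss, evict Y, frames {G,W,V,Q}
pos 7: Y -> miss, evict G, frames {W,V,Q,Y}
At position 7, page G is evicted.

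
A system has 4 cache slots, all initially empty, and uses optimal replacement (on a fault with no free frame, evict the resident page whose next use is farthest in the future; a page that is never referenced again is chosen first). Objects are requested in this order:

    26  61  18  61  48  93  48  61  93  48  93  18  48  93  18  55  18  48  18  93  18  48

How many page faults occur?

6

26: miss, frames {26}
61: miss, frames {26,61}
18: miss, frames {26,61,18}
61: hit
48: miss, frames {26,61,18,48}
93: miss, evict 26, frames {61,18,48,93}
48: hit
61: hit
93: hit
48: hit
93: hit
18: hit
48: hit
93: hit
18: hit
55: miss, evict 61, frames {18,48,93,55}
18: hit
48: hit
18: hit
93: hit
18: hit
48: hit
Page faults: 6.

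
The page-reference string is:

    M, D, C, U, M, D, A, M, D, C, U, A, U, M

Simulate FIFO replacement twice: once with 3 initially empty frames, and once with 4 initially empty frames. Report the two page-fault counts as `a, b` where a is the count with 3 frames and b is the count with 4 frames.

3 frames: F F F F F F F . . F F . . F → 10 faults.
4 frames: F F F F . . F F F F F F . F → 11 faults.
11 > 10: adding a frame increased faults — Belady's anomaly.

10, 11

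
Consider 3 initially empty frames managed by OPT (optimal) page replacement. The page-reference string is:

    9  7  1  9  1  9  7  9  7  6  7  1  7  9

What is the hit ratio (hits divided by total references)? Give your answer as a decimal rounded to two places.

9 → miss, frames {9}
7 → miss, frames {9,7}
1 → miss, frames {9,7,1}
9 → hit
1 → hit
9 → hit
7 → hit
9 → hit
7 → hit
6 → miss, evict 9, frames {7,1,6}
7 → hit
1 → hit
7 → hit
9 → miss, evict 6, frames {7,1,9}
Hits: 9 of 14 references → 9/14 = 0.6429.

0.64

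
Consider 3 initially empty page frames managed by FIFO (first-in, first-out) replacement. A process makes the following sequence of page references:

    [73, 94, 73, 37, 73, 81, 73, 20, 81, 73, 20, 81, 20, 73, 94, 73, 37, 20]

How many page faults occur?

8

73 -> miss, frames {73}
94 -> miss, frames {73,94}
73 -> hit
37 -> miss, frames {73,94,37}
73 -> hit
81 -> miss, evict 73, frames {94,37,81}
73 -> miss, evict 94, frames {37,81,73}
20 -> miss, evict 37, frames {81,73,20}
81 -> hit
73 -> hit
20 -> hit
81 -> hit
20 -> hit
73 -> hit
94 -> miss, evict 81, frames {73,20,94}
73 -> hit
37 -> miss, evict 73, frames {20,94,37}
20 -> hit
Page faults: 8.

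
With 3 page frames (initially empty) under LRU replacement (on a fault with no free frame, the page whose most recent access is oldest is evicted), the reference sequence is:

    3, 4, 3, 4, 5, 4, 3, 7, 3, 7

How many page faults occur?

3: miss, frames (3)
4: miss, frames (3 4)
3: hit
4: hit
5: miss, frames (3 4 5)
4: hit
3: hit
7: miss, evict 5, frames (4 3 7)
3: hit
7: hit
Page faults: 4.

4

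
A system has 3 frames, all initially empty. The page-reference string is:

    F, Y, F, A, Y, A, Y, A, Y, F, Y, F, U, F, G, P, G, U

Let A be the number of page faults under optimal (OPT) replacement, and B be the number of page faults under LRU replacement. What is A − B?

-1

Under OPT: F F . F . . . . . . . . F . F F . . → 6 faults.
Under LRU: F F . F . . . . . . . . F . F F . F → 7 faults.
A − B = 6 − 7 = -1.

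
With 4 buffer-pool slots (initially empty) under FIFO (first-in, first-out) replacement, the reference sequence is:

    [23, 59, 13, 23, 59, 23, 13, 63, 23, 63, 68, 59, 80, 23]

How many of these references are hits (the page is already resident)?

23: fault, frames [23]
59: fault, frames [23, 59]
13: fault, frames [23, 59, 13]
23: hit
59: hit
23: hit
13: hit
63: fault, frames [23, 59, 13, 63]
23: hit
63: hit
68: fault, evict 23, frames [59, 13, 63, 68]
59: hit
80: fault, evict 59, frames [13, 63, 68, 80]
23: fault, evict 13, frames [63, 68, 80, 23]
Hits: 7.

7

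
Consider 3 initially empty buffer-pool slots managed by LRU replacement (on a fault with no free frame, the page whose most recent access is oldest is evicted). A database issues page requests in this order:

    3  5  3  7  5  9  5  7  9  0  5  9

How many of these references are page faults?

3 → miss, frames {3}
5 → miss, frames {3,5}
3 → hit
7 → miss, frames {5,3,7}
5 → hit
9 → miss, evict 3, frames {7,5,9}
5 → hit
7 → hit
9 → hit
0 → miss, evict 5, frames {7,9,0}
5 → miss, evict 7, frames {9,0,5}
9 → hit
Page faults: 6.

6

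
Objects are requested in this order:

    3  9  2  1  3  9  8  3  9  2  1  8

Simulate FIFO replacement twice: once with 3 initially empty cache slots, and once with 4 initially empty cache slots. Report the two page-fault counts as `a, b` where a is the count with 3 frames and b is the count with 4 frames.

9, 10

3 frames: F F F F F F F . . F F . → 9 faults.
4 frames: F F F F . . F F F F F F → 10 faults.
10 > 9: adding a frame increased faults — Belady's anomaly.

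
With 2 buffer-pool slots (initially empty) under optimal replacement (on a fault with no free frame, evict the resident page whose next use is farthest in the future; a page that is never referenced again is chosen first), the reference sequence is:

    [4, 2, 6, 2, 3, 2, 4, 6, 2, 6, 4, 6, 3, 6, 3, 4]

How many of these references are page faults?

9

4 -> miss, frames {4}
2 -> miss, frames {4,2}
6 -> miss, evict 4, frames {2,6}
2 -> hit
3 -> miss, evict 6, frames {2,3}
2 -> hit
4 -> miss, evict 3, frames {2,4}
6 -> miss, evict 4, frames {2,6}
2 -> hit
6 -> hit
4 -> miss, evict 2, frames {6,4}
6 -> hit
3 -> miss, evict 4, frames {6,3}
6 -> hit
3 -> hit
4 -> miss, evict 3, frames {6,4}
Page faults: 9.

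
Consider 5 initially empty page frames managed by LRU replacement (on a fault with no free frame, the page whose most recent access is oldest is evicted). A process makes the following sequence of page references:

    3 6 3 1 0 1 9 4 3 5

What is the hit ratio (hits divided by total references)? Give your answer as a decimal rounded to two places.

0.30

3: miss, frames {3}
6: miss, frames {3,6}
3: hit
1: miss, frames {6,3,1}
0: miss, frames {6,3,1,0}
1: hit
9: miss, frames {6,3,0,1,9}
4: miss, evict 6, frames {3,0,1,9,4}
3: hit
5: miss, evict 0, frames {1,9,4,3,5}
Hits: 3 of 10 references → 3/10 = 0.3000.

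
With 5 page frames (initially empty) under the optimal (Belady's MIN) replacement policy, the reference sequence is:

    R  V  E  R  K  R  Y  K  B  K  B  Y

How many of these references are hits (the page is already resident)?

6

R: miss, frames {R}
V: miss, frames {R,V}
E: miss, frames {R,V,E}
R: hit
K: miss, frames {R,V,E,K}
R: hit
Y: miss, frames {R,V,E,K,Y}
K: hit
B: miss, evict E, frames {R,V,K,Y,B}
K: hit
B: hit
Y: hit
Hits: 6.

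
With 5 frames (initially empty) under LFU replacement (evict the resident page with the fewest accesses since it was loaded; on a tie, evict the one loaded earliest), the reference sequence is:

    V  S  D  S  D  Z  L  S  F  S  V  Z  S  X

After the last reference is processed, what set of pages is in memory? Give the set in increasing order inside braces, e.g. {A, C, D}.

{D, S, V, X, Z}

V: fault, frames (V)
S: fault, frames (V S)
D: fault, frames (V S D)
S: hit
D: hit
Z: fault, frames (V S D Z)
L: fault, frames (V S D Z L)
S: hit
F: fault, evict V, frames (S D Z L F)
S: hit
V: fault, evict Z, frames (S D L F V)
Z: fault, evict L, frames (S D F V Z)
S: hit
X: fault, evict F, frames (S D V Z X)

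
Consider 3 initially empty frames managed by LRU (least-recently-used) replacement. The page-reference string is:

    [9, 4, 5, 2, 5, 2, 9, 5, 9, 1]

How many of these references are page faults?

6

9: miss, frames (9)
4: miss, frames (9 4)
5: miss, frames (9 4 5)
2: miss, evict 9, frames (4 5 2)
5: hit
2: hit
9: miss, evict 4, frames (5 2 9)
5: hit
9: hit
1: miss, evict 2, frames (5 9 1)
Page faults: 6.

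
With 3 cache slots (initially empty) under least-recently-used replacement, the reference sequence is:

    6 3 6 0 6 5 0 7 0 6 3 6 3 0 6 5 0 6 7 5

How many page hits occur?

6: miss, frames (6)
3: miss, frames (6 3)
6: hit
0: miss, frames (3 6 0)
6: hit
5: miss, evict 3, frames (0 6 5)
0: hit
7: miss, evict 6, frames (5 0 7)
0: hit
6: miss, evict 5, frames (7 0 6)
3: miss, evict 7, frames (0 6 3)
6: hit
3: hit
0: hit
6: hit
5: miss, evict 3, frames (0 6 5)
0: hit
6: hit
7: miss, evict 5, frames (0 6 7)
5: miss, evict 0, frames (6 7 5)
Hits: 10.

10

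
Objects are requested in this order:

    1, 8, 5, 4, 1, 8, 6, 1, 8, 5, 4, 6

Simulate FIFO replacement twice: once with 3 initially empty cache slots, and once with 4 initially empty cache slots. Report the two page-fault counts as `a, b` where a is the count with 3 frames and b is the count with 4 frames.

9, 10

3 frames: F F F F F F F . . F F . → 9 faults.
4 frames: F F F F . . F F F F F F → 10 faults.
10 > 9: adding a frame increased faults — Belady's anomaly.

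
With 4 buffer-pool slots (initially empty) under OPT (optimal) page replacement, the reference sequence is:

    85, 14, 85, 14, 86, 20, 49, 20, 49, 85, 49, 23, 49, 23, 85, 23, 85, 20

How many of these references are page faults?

85 -> miss, frames {85}
14 -> miss, frames {85,14}
85 -> hit
14 -> hit
86 -> miss, frames {85,14,86}
20 -> miss, frames {85,14,86,20}
49 -> miss, evict 86, frames {85,14,20,49}
20 -> hit
49 -> hit
85 -> hit
49 -> hit
23 -> miss, evict 14, frames {85,20,49,23}
49 -> hit
23 -> hit
85 -> hit
23 -> hit
85 -> hit
20 -> hit
Page faults: 6.

6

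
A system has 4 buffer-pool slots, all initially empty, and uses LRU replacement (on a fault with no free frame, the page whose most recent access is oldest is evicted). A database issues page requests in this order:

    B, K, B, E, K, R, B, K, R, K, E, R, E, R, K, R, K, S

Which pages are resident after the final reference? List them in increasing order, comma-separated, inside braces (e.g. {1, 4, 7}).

{E, K, R, S}

B: miss, frames [B]
K: miss, frames [B, K]
B: hit
E: miss, frames [K, B, E]
K: hit
R: miss, frames [B, E, K, R]
B: hit
K: hit
R: hit
K: hit
E: hit
R: hit
E: hit
R: hit
K: hit
R: hit
K: hit
S: miss, evict B, frames [E, R, K, S]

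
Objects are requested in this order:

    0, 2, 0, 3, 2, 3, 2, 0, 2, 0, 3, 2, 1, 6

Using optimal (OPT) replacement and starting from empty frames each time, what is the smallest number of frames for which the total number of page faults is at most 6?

3

f=1: 14 faults
f=2: 7 faults
f=3: 5 faults
f=4: 5 faults
f=5: 5 faults
Smallest f with faults ≤ 6 is 3.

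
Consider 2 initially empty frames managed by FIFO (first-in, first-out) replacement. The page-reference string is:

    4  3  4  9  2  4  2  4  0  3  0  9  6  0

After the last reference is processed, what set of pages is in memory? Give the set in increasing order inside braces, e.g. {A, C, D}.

4 -> miss, frames (4)
3 -> miss, frames (4 3)
4 -> hit
9 -> miss, evict 4, frames (3 9)
2 -> miss, evict 3, frames (9 2)
4 -> miss, evict 9, frames (2 4)
2 -> hit
4 -> hit
0 -> miss, evict 2, frames (4 0)
3 -> miss, evict 4, frames (0 3)
0 -> hit
9 -> miss, evict 0, frames (3 9)
6 -> miss, evict 3, frames (9 6)
0 -> miss, evict 9, frames (6 0)

{0, 6}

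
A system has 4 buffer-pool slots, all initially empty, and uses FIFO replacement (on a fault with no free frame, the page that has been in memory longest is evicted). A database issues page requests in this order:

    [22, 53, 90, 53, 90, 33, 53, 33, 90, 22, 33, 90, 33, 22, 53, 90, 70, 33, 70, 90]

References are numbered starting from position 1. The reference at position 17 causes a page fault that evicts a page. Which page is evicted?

22

pos 1: 22: fault, frames {22}
pos 2: 53: fault, frames {22,53}
pos 3: 90: fault, frames {22,53,90}
pos 4: 53: hit
pos 5: 90: hit
pos 6: 33: fault, frames {22,53,90,33}
pos 7: 53: hit
pos 8: 33: hit
pos 9: 90: hit
pos 10: 22: hit
pos 11: 33: hit
pos 12: 90: hit
pos 13: 33: hit
pos 14: 22: hit
pos 15: 53: hit
pos 16: 90: hit
pos 17: 70: fault, evict 22, frames {53,90,33,70}
At position 17, page 22 is evicted.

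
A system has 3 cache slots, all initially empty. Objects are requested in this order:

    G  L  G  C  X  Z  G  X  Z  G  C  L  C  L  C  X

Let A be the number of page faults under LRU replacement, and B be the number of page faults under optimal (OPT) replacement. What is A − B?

2

Under LRU: F F . F F F F . . . F F . . . F → 9 faults.
Under OPT: F F . F F F . . . . F F . . . . → 7 faults.
A − B = 9 − 7 = 2.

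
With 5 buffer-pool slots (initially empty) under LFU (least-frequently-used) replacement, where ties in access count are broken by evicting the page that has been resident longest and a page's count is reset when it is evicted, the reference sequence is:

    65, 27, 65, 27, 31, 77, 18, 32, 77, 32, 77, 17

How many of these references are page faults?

7

65 → fault, frames [65]
27 → fault, frames [65, 27]
65 → hit
27 → hit
31 → fault, frames [65, 27, 31]
77 → fault, frames [65, 27, 31, 77]
18 → fault, frames [65, 27, 31, 77, 18]
32 → fault, evict 31, frames [65, 27, 77, 18, 32]
77 → hit
32 → hit
77 → hit
17 → fault, evict 18, frames [65, 27, 77, 32, 17]
Page faults: 7.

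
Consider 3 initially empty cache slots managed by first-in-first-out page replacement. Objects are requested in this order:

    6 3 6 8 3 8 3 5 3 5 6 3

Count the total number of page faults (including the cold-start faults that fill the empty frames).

6 → miss, frames [6]
3 → miss, frames [6, 3]
6 → hit
8 → miss, frames [6, 3, 8]
3 → hit
8 → hit
3 → hit
5 → miss, evict 6, frames [3, 8, 5]
3 → hit
5 → hit
6 → miss, evict 3, frames [8, 5, 6]
3 → miss, evict 8, frames [5, 6, 3]
Page faults: 6.

6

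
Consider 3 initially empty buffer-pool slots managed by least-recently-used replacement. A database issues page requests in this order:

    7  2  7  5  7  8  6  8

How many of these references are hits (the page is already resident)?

3

7 → fault, frames {7}
2 → fault, frames {7,2}
7 → hit
5 → fault, frames {2,7,5}
7 → hit
8 → fault, evict 2, frames {5,7,8}
6 → fault, evict 5, frames {7,8,6}
8 → hit
Hits: 3.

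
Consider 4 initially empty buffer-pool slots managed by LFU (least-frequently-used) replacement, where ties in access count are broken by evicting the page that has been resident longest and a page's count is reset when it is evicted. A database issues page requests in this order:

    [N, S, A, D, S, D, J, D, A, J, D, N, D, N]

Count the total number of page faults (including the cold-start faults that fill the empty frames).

N -> fault, frames (N)
S -> fault, frames (N S)
A -> fault, frames (N S A)
D -> fault, frames (N S A D)
S -> hit
D -> hit
J -> fault, evict N, frames (S A D J)
D -> hit
A -> hit
J -> hit
D -> hit
N -> fault, evict S, frames (A D J N)
D -> hit
N -> hit
Page faults: 6.

6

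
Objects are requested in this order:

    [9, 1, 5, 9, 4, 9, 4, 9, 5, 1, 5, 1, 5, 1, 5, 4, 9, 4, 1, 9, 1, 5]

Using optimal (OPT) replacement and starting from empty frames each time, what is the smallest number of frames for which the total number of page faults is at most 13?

2

f=1: 22 faults
f=2: 10 faults
f=3: 7 faults
f=4: 4 faults
Smallest f with faults ≤ 13 is 2.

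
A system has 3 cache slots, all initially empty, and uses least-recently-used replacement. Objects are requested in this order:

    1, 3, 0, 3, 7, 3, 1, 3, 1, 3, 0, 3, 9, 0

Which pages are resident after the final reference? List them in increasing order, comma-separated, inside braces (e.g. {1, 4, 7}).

1 → miss, frames (1)
3 → miss, frames (1 3)
0 → miss, frames (1 3 0)
3 → hit
7 → miss, evict 1, frames (0 3 7)
3 → hit
1 → miss, evict 0, frames (7 3 1)
3 → hit
1 → hit
3 → hit
0 → miss, evict 7, frames (1 3 0)
3 → hit
9 → miss, evict 1, frames (0 3 9)
0 → hit

{0, 3, 9}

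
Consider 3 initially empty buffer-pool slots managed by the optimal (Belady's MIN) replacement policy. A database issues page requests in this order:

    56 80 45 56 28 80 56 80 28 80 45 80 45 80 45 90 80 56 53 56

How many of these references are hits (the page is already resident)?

13

56 -> fault, frames [56]
80 -> fault, frames [56, 80]
45 -> fault, frames [56, 80, 45]
56 -> hit
28 -> fault, evict 45, frames [56, 80, 28]
80 -> hit
56 -> hit
80 -> hit
28 -> hit
80 -> hit
45 -> fault, evict 28, frames [56, 80, 45]
80 -> hit
45 -> hit
80 -> hit
45 -> hit
90 -> fault, evict 45, frames [56, 80, 90]
80 -> hit
56 -> hit
53 -> fault, evict 90, frames [56, 80, 53]
56 -> hit
Hits: 13.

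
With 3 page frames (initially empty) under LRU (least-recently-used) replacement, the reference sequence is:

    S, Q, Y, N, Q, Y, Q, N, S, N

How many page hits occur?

5

S → fault, frames {S}
Q → fault, frames {S,Q}
Y → fault, frames {S,Q,Y}
N → fault, evict S, frames {Q,Y,N}
Q → hit
Y → hit
Q → hit
N → hit
S → fault, evict Y, frames {Q,N,S}
N → hit
Hits: 5.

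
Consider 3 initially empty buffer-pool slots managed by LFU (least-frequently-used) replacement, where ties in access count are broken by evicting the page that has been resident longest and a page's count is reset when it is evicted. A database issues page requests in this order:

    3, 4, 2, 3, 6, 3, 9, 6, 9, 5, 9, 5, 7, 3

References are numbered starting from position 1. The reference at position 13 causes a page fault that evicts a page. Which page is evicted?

pos 1: 3 -> miss, frames {3}
pos 2: 4 -> miss, frames {3,4}
pos 3: 2 -> miss, frames {3,4,2}
pos 4: 3 -> hit
pos 5: 6 -> miss, evict 4, frames {3,2,6}
pos 6: 3 -> hit
pos 7: 9 -> miss, evict 2, frames {3,6,9}
pos 8: 6 -> hit
pos 9: 9 -> hit
pos 10: 5 -> miss, evict 6, frames {3,9,5}
pos 11: 9 -> hit
pos 12: 5 -> hit
pos 13: 7 -> miss, evict 5, frames {3,9,7}
At position 13, page 5 is evicted.

5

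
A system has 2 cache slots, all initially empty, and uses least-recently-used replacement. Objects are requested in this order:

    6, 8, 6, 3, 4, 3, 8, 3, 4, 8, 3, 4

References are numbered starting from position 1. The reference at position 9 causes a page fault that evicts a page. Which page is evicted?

pos 1: 6 → fault, frames (6)
pos 2: 8 → fault, frames (6 8)
pos 3: 6 → hit
pos 4: 3 → fault, evict 8, frames (6 3)
pos 5: 4 → fault, evict 6, frames (3 4)
pos 6: 3 → hit
pos 7: 8 → fault, evict 4, frames (3 8)
pos 8: 3 → hit
pos 9: 4 → fault, evict 8, frames (3 4)
At position 9, page 8 is evicted.

8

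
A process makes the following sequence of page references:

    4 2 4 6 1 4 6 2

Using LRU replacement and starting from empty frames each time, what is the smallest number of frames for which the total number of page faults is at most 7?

2

f=1: 8 faults
f=2: 7 faults
f=3: 5 faults
f=4: 4 faults
Smallest f with faults ≤ 7 is 2.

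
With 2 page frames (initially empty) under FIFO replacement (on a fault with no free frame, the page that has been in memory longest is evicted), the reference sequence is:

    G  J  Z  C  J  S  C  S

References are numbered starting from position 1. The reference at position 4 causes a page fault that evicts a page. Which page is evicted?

pos 1: G -> miss, frames [G]
pos 2: J -> miss, frames [G, J]
pos 3: Z -> miss, evict G, frames [J, Z]
pos 4: C -> miss, evict J, frames [Z, C]
At position 4, page J is evicted.

J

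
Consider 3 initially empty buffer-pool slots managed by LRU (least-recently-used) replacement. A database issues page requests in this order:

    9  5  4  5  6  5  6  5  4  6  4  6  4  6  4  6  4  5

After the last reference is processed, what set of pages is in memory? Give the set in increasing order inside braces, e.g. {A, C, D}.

{4, 5, 6}

9 -> fault, frames {9}
5 -> fault, frames {9,5}
4 -> fault, frames {9,5,4}
5 -> hit
6 -> fault, evict 9, frames {4,5,6}
5 -> hit
6 -> hit
5 -> hit
4 -> hit
6 -> hit
4 -> hit
6 -> hit
4 -> hit
6 -> hit
4 -> hit
6 -> hit
4 -> hit
5 -> hit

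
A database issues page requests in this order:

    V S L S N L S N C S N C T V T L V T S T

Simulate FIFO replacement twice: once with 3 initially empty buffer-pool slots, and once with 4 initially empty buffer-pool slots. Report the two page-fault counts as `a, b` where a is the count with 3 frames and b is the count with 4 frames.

11, 9

3 frames: F F F . F . . . F F . . F F . F . . F F → 11 faults.
4 frames: F F F . F . . . F . . . F F . F . . F . → 9 faults.
9 < 11: adding a frame reduced faults, as is typical.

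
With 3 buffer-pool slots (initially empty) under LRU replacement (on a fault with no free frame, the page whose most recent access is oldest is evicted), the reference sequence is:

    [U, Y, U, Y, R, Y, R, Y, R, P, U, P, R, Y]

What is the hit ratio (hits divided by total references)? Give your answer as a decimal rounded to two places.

0.57

U: fault, frames {U}
Y: fault, frames {U,Y}
U: hit
Y: hit
R: fault, frames {U,Y,R}
Y: hit
R: hit
Y: hit
R: hit
P: fault, evict U, frames {Y,R,P}
U: fault, evict Y, frames {R,P,U}
P: hit
R: hit
Y: fault, evict U, frames {P,R,Y}
Hits: 8 of 14 references → 8/14 = 0.5714.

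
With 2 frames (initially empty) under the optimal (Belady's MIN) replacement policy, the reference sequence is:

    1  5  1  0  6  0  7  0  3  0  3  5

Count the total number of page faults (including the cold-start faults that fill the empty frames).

1 → fault, frames {1}
5 → fault, frames {1,5}
1 → hit
0 → fault, evict 1, frames {5,0}
6 → fault, evict 5, frames {0,6}
0 → hit
7 → fault, evict 6, frames {0,7}
0 → hit
3 → fault, evict 7, frames {0,3}
0 → hit
3 → hit
5 → fault, evict 3, frames {0,5}
Page faults: 7.

7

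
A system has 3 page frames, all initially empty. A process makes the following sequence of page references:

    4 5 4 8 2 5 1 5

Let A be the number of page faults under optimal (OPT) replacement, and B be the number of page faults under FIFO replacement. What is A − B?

Under OPT: F F . F F . F . → 5 faults.
Under FIFO: F F . F F . F F → 6 faults.
A − B = 5 − 6 = -1.

-1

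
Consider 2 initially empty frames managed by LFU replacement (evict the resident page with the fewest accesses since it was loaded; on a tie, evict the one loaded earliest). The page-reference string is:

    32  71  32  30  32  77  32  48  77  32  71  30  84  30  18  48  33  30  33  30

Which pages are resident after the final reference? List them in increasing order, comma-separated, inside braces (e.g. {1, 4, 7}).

32 -> miss, frames {32}
71 -> miss, frames {32,71}
32 -> hit
30 -> miss, evict 71, frames {32,30}
32 -> hit
77 -> miss, evict 30, frames {32,77}
32 -> hit
48 -> miss, evict 77, frames {32,48}
77 -> miss, evict 48, frames {32,77}
32 -> hit
71 -> miss, evict 77, frames {32,71}
30 -> miss, evict 71, frames {32,30}
84 -> miss, evict 30, frames {32,84}
30 -> miss, evict 84, frames {32,30}
18 -> miss, evict 30, frames {32,18}
48 -> miss, evict 18, frames {32,48}
33 -> miss, evict 48, frames {32,33}
30 -> miss, evict 33, frames {32,30}
33 -> miss, evict 30, frames {32,33}
30 -> miss, evict 33, frames {32,30}

{30, 32}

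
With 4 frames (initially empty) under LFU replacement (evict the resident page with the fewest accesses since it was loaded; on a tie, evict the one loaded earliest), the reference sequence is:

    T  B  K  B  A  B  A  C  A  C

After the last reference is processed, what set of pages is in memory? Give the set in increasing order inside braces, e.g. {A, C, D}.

T -> miss, frames {T}
B -> miss, frames {T,B}
K -> miss, frames {T,B,K}
B -> hit
A -> miss, frames {T,B,K,A}
B -> hit
A -> hit
C -> miss, evict T, frames {B,K,A,C}
A -> hit
C -> hit

{A, B, C, K}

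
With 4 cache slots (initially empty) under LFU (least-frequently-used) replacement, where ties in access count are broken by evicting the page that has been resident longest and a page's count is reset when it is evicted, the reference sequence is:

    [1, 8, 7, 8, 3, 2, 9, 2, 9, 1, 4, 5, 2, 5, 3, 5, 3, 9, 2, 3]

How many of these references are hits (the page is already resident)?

1 → miss, frames (1)
8 → miss, frames (1 8)
7 → miss, frames (1 8 7)
8 → hit
3 → miss, frames (1 8 7 3)
2 → miss, evict 1, frames (8 7 3 2)
9 → miss, evict 7, frames (8 3 2 9)
2 → hit
9 → hit
1 → miss, evict 3, frames (8 2 9 1)
4 → miss, evict 1, frames (8 2 9 4)
5 → miss, evict 4, frames (8 2 9 5)
2 → hit
5 → hit
3 → miss, evict 8, frames (2 9 5 3)
5 → hit
3 → hit
9 → hit
2 → hit
3 → hit
Hits: 10.

10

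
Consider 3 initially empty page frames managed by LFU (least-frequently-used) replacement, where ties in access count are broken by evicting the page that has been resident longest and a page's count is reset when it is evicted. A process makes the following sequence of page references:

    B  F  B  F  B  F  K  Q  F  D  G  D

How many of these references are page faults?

B: fault, frames [B]
F: fault, frames [B, F]
B: hit
F: hit
B: hit
F: hit
K: fault, frames [B, F, K]
Q: fault, evict K, frames [B, F, Q]
F: hit
D: fault, evict Q, frames [B, F, D]
G: fault, evict D, frames [B, F, G]
D: fault, evict G, frames [B, F, D]
Page faults: 7.

7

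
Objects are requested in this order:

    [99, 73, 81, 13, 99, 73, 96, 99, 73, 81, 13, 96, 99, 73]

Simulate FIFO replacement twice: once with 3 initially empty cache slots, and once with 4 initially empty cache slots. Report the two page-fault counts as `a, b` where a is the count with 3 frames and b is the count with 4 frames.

11, 12

3 frames: F F F F F F F . . F F . F F → 11 faults.
4 frames: F F F F . . F F F F F F F F → 12 faults.
12 > 11: adding a frame increased faults — Belady's anomaly.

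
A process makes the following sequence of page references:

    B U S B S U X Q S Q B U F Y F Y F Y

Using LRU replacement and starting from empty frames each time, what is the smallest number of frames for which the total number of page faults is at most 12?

f=1: 18 faults
f=2: 12 faults
f=3: 10 faults
f=4: 9 faults
f=5: 7 faults
f=6: 7 faults
f=7: 7 faults
Smallest f with faults ≤ 12 is 2.

2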